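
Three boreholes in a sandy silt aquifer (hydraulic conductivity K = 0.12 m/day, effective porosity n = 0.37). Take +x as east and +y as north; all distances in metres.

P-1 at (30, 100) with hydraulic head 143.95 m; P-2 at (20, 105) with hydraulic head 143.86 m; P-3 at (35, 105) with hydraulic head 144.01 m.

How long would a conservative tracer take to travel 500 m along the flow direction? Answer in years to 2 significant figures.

Differences from P-1: to P-2 (Δx, Δy, Δh) = (-10, 5, -0.09); to P-3 = (5, 5, +0.06).
Solve a·Δx + b·Δy = Δh: det = (-10)·5 − 5·5 = -75.
∂h/∂x = [(-0.09)·5 − (+0.06)·5] / -75 = +0.010000
∂h/∂y = [(-10)·(+0.06) − 5·(-0.09)] / -75 = +0.002000
|∇h| = √(0.010000² + 0.002000²) = 0.0102
Seepage velocity v = K·i/n = 0.12 × 0.0102 / 0.37 = 0.003308 m/day.
t = 500 / 0.003308 = 1.511e+05 days = 414 years.

410 years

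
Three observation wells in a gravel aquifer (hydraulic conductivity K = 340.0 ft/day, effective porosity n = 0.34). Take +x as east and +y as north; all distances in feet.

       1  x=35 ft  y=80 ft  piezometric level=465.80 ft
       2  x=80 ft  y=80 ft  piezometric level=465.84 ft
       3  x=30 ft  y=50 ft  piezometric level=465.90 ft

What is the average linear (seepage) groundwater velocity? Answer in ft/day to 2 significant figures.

3.6 ft/day

With h = a·x + b·y + c and 1 as origin, the differences give:
  45·a + 0·b = +0.04
  (-5)·a + (-30)·b = +0.10
Eliminate b (×(-30) and ×0, subtract): -1350·a = -1.200 → a = ∂h/∂x = +0.0008889
Back-substitute: b = ∂h/∂y = -0.003481.
|∇h| = √(0.0008889² + -0.003481²) = 0.003593
Seepage velocity v = K·i/n = 340.0 × 0.003593 / 0.34 = 3.593 ft/day.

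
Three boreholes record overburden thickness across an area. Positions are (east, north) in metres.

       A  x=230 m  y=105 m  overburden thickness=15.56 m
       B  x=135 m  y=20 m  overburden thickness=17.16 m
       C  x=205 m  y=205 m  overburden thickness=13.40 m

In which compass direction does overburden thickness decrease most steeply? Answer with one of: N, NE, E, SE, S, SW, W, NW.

N

Three-point gradient (reference A): Δ to B = (-95, -85, +1.60), Δ to C = (-25, 100, -2.16).
∂d/∂x = +0.002030, ∂d/∂y = -0.02109 (det = -11625).
Steepest decrease is along −∇f = (-0.002030 E, +0.02109 N) → north.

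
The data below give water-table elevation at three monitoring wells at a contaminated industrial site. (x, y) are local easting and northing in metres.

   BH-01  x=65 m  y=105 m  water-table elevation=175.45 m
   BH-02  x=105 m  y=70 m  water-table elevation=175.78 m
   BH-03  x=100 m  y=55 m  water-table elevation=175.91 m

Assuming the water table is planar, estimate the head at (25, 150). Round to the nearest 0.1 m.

175.0 m

With h = a·x + b·y + c and BH-01 as origin, the differences give:
  40·a + (-35)·b = +0.33
  35·a + (-50)·b = +0.46
Eliminate b (×(-50) and ×(-35), subtract): -775·a = -0.400 → a = ∂h/∂x = +0.0005161
Back-substitute: b = ∂h/∂y = -0.008839.
h(25, 150) = 175.45 + (+0.0005161)·(-40) + (-0.008839)·(45) = 175.45 -0.021 -0.398 = 175.032 m.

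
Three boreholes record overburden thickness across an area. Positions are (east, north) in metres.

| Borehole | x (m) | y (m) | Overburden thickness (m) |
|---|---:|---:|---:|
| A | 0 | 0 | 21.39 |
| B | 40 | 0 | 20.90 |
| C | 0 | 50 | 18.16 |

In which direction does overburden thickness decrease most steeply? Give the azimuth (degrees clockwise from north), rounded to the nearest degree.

∂d/∂x = (20.90 − 21.39) / (40 − 0) = -0.01225
∂d/∂y = (18.16 − 21.39) / (50 − 0) = -0.06460
Steepest decrease is along −∇f: components (+0.01225 E, +0.06460 N).
Azimuth = atan2(+0.01225, +0.06460) = 10.7° ≈ 011°.

011°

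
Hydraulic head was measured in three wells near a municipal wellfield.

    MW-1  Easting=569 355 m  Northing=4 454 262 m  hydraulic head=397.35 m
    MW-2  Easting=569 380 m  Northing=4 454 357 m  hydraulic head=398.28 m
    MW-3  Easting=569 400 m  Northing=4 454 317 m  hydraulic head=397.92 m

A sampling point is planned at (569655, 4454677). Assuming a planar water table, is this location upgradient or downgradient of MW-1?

upgradient

Three-point gradient (reference MW-1): Δ to MW-2 = (25, 95, +0.93), Δ to MW-3 = (45, 55, +0.57).
∂h/∂x = +0.001034, ∂h/∂y = +0.009517 (det = -2900).
Head at (569655, 4454677) = 397.35 + (+0.001034)·(300) + (+0.009517)·(415) = 401.61 m.
That is higher than the 397.35 m at MW-1, so the point is upgradient.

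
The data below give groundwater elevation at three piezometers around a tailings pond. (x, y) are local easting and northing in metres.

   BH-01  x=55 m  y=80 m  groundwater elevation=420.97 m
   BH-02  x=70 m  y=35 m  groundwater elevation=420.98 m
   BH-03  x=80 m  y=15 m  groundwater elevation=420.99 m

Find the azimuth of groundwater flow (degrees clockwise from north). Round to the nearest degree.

259°

With h = a·x + b·y + c and BH-01 as origin, the differences give:
  15·a + (-45)·b = +0.01
  25·a + (-65)·b = +0.02
Eliminate b (×(-65) and ×(-45), subtract): 150·a = 0.250 → a = ∂h/∂x = +0.001667
Back-substitute: b = ∂h/∂y = +0.0003333.
Flow direction (−∇h) has components (-0.001667 E, -0.0003333 N).
Azimuth = atan2(E, N) = atan2(-0.001667, -0.0003333) = 258.7° ≈ 259°.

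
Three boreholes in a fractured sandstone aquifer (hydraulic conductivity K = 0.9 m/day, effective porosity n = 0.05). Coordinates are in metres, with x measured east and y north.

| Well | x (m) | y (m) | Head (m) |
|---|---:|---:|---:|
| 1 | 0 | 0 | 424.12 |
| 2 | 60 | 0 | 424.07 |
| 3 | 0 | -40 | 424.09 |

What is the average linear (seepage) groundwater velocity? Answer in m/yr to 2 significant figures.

7.4 m/yr

∂h/∂x = (424.07 − 424.12) / (60 − 0) = -0.0008333
∂h/∂y = (424.09 − 424.12) / (-40 − 0) = +0.0007500
|∇h| = √(-0.0008333² + 0.0007500²) = 0.001121
Seepage velocity v = K·i/n = 0.9 × 0.001121 / 0.05 = 0.02018 m/day = 7.371 m/yr.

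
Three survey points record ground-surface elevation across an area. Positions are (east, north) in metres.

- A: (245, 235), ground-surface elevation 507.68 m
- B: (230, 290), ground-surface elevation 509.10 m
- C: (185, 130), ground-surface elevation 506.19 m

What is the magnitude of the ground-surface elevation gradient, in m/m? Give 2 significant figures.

0.026 m/m

Differences from A: to B (Δx, Δy, Δh) = (-15, 55, +1.42); to C = (-60, -105, -1.49).
Solve a·Δx + b·Δy = Δz: det = (-15)·(-105) − (-60)·55 = 4875.
∂z/∂x = [(+1.42)·(-105) − (-1.49)·55] / 4875 = -0.01377
∂z/∂y = [(-15)·(-1.49) − (-60)·(+1.42)] / 4875 = +0.02206
|∇f| = √(-0.01377² + 0.02206²) = 0.026 m/m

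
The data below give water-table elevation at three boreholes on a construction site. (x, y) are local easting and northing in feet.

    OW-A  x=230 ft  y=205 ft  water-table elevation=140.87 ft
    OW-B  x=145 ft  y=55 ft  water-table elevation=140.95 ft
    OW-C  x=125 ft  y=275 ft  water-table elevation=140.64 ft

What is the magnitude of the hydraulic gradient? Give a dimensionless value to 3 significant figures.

With h = a·x + b·y + c and OW-A as origin, the differences give:
  (-85)·a + (-150)·b = +0.08
  (-105)·a + 70·b = -0.23
Eliminate b (×70 and ×(-150), subtract): -21700·a = -28.900 → a = ∂h/∂x = +0.001332
Back-substitute: b = ∂h/∂y = -0.001288.
|∇h| = √(0.001332² + -0.001288²) = 0.001853

0.00185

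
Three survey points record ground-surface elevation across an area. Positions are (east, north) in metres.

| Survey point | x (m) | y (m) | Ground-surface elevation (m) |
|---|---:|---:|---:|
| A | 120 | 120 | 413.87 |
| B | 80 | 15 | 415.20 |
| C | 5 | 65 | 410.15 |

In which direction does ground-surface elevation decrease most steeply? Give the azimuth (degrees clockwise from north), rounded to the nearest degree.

303°

Differences from A: to B (Δx, Δy, Δh) = (-40, -105, +1.33); to C = (-115, -55, -3.72).
Solve a·Δx + b·Δy = Δz: det = (-40)·(-55) − (-115)·(-105) = -9875.
∂z/∂x = [(+1.33)·(-55) − (-3.72)·(-105)] / -9875 = +0.04696
∂z/∂y = [(-40)·(-3.72) − (-115)·(+1.33)] / -9875 = -0.03056
Steepest decrease is along −∇f: components (-0.04696 E, +0.03056 N).
Azimuth = atan2(-0.04696, +0.03056) = 303.1° ≈ 303°.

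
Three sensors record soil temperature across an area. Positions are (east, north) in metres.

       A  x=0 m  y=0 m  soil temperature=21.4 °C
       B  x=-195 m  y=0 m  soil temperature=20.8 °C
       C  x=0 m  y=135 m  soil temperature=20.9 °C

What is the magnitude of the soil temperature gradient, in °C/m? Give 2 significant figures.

∂T/∂x = (20.8 − 21.4) / (-195 − 0) = +0.003077
∂T/∂y = (20.9 − 21.4) / (135 − 0) = -0.003704
|∇f| = √(0.003077² + -0.003704²) = 0.004815 °C/m

0.0048 °C/m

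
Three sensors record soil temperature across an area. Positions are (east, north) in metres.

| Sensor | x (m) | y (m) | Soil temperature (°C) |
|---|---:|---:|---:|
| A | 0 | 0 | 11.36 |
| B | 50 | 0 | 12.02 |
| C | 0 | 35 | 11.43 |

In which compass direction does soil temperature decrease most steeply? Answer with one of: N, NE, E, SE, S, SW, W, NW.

W

∂T/∂x = (12.02 − 11.36) / (50 − 0) = +0.01320
∂T/∂y = (11.43 − 11.36) / (35 − 0) = +0.002000
Steepest decrease is along −∇f = (-0.01320 E, -0.002000 N) → west.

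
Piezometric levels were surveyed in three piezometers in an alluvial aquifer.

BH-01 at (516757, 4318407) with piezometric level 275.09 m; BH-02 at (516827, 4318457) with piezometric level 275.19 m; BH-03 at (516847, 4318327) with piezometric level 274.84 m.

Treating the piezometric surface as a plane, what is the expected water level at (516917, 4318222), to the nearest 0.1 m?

Differences from BH-01: to BH-02 (Δx, Δy, Δh) = (70, 50, +0.10); to BH-03 = (90, -80, -0.25).
Solve a·Δx + b·Δy = Δh: det = 70·(-80) − 90·50 = -10100.
∂h/∂x = [(+0.10)·(-80) − (-0.25)·50] / -10100 = -0.0004455
∂h/∂y = [70·(-0.25) − 90·(+0.10)] / -10100 = +0.002624
h(516917, 4318222) = 275.09 + (-0.0004455)·(160) + (+0.002624)·(-185) = 275.09 -0.071 -0.485 = 274.533 m.

274.5 m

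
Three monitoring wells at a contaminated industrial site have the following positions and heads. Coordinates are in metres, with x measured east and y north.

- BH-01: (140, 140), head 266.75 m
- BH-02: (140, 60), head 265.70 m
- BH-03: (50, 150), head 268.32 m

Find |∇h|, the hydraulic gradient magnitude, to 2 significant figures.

With h = a·x + b·y + c and BH-01 as origin, the differences give:
  0·a + (-80)·b = -1.05
  (-90)·a + 10·b = +1.57
Eliminate b (×10 and ×(-80), subtract): -7200·a = 115.100 → a = ∂h/∂x = -0.01599
Back-substitute: b = ∂h/∂y = +0.01313.
|∇h| = √(-0.01599² + 0.01313²) = 0.02069

0.021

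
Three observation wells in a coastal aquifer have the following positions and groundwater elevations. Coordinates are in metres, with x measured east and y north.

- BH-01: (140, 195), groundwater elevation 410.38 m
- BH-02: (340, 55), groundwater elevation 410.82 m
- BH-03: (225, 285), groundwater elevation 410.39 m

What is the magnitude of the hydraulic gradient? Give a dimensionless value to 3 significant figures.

0.00181

With h = a·x + b·y + c and BH-01 as origin, the differences give:
  200·a + (-140)·b = +0.44
  85·a + 90·b = +0.01
Eliminate b (×90 and ×(-140), subtract): 29900·a = 41.000 → a = ∂h/∂x = +0.001371
Back-substitute: b = ∂h/∂y = -0.001184.
|∇h| = √(0.001371² + -0.001184²) = 0.001811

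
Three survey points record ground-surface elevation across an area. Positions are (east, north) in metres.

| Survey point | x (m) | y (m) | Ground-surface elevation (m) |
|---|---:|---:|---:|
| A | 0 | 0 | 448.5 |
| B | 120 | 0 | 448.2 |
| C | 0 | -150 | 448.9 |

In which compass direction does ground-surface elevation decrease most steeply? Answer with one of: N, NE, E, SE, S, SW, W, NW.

∂z/∂x = (448.2 − 448.5) / (120 − 0) = -0.002500
∂z/∂y = (448.9 − 448.5) / (-150 − 0) = -0.002667
Steepest decrease is along −∇f = (+0.002500 E, +0.002667 N) → northeast.

NE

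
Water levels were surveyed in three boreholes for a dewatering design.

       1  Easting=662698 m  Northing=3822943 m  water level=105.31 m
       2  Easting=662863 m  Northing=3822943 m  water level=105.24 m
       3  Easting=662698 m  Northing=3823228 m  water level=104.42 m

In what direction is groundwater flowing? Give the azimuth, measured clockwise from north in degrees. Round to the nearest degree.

∂h/∂x = (105.24 − 105.31) / (662863 − 662698) = -0.0004242
∂h/∂y = (104.42 − 105.31) / (3823228 − 3822943) = -0.003123
Flow direction (−∇h) has components (+0.0004242 E, +0.003123 N).
Azimuth = atan2(E, N) = atan2(+0.0004242, +0.003123) = 7.7° ≈ 008°.

008°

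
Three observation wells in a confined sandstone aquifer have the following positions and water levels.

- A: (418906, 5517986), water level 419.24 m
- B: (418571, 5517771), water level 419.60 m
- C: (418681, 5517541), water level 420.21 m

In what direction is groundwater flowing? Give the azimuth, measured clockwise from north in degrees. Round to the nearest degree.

349°

With h = a·x + b·y + c and A as origin, the differences give:
  (-335)·a + (-215)·b = +0.36
  (-225)·a + (-445)·b = +0.97
Eliminate b (×(-445) and ×(-215), subtract): 100700·a = 48.350 → a = ∂h/∂x = +0.0004801
Back-substitute: b = ∂h/∂y = -0.002423.
Flow direction (−∇h) has components (-0.0004801 E, +0.002423 N).
Azimuth = atan2(E, N) = atan2(-0.0004801, +0.002423) = 348.8° ≈ 349°.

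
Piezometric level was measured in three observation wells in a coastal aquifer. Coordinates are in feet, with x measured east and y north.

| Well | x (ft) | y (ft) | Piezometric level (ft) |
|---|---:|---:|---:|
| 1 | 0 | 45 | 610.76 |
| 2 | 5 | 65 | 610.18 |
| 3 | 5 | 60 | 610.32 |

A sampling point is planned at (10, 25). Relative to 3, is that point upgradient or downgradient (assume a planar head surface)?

Taking 1 as reference: 2−1 = (5, 20, -0.58); 3−1 = (5, 15, -0.44).
Solve a·Δx + b·Δy = Δh: det = 5·15 − 5·20 = -25.
∂h/∂x = [(-0.58)·15 − (-0.44)·20] / -25 = -0.004000
∂h/∂y = [5·(-0.44) − 5·(-0.58)] / -25 = -0.02800
Head at (10, 25) = 610.76 + (-0.004000)·(10) + (-0.02800)·(-20) = 611.28 ft.
That is higher than the 610.32 ft at 3, so the point is upgradient.

upgradient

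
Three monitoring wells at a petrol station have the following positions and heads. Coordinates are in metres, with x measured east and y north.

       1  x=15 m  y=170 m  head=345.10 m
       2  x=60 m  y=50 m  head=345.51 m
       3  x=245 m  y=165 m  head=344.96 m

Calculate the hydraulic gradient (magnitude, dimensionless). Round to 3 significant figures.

Taking 1 as reference: 2−1 = (45, -120, +0.41); 3−1 = (230, -5, -0.14).
Solve a·Δx + b·Δy = Δh: det = 45·(-5) − 230·(-120) = 27375.
∂h/∂x = [(+0.41)·(-5) − (-0.14)·(-120)] / 27375 = -0.0006886
∂h/∂y = [45·(-0.14) − 230·(+0.41)] / 27375 = -0.003675
|∇h| = √(-0.0006886² + -0.003675²) = 0.003739

0.00374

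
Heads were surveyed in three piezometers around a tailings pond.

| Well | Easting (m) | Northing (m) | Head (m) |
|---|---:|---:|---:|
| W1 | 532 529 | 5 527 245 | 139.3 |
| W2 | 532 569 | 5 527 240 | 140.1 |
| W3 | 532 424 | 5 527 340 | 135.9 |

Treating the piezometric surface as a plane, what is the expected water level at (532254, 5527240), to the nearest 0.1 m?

With h = a·x + b·y + c and W1 as origin, the differences give:
  40·a + (-5)·b = +0.8
  (-105)·a + 95·b = -3.4
Eliminate b (×95 and ×(-5), subtract): 3275·a = 59.00 → a = ∂h/∂x = +0.01802
Back-substitute: b = ∂h/∂y = -0.01588.
h(532254, 5527240) = 139.3 + (+0.01802)·(-275) + (-0.01588)·(-5) = 139.3 -4.954 +0.079 = 134.425 m.

134.4 m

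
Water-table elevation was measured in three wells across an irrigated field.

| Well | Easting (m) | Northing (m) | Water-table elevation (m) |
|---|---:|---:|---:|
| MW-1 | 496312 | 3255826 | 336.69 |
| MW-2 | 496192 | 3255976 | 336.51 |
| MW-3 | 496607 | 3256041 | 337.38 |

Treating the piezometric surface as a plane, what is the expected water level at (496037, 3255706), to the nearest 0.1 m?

Three-point gradient (reference MW-1): Δ to MW-2 = (-120, 150, -0.18), Δ to MW-3 = (295, 215, +0.69).
∂h/∂x = +0.002030, ∂h/∂y = +0.0004240 (det = -70050).
h(496037, 3255706) = 336.69 + (+0.002030)·(-275) + (+0.0004240)·(-120) = 336.69 -0.558 -0.051 = 336.081 m.

336.1 m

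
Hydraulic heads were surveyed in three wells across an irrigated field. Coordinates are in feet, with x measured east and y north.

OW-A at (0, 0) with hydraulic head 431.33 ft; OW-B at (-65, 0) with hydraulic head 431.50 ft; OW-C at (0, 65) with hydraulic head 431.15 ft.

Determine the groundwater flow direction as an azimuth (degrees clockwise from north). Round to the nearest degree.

∂h/∂x = (431.50 − 431.33) / (-65 − 0) = -0.002615
∂h/∂y = (431.15 − 431.33) / (65 − 0) = -0.002769
Flow direction (−∇h) has components (+0.002615 E, +0.002769 N).
Azimuth = atan2(E, N) = atan2(+0.002615, +0.002769) = 43.4° ≈ 043°.

043°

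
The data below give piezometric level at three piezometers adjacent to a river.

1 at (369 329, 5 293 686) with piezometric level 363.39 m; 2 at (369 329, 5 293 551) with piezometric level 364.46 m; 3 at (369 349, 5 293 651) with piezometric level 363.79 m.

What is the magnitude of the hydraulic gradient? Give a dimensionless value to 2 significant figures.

0.010

Taking 1 as reference: 2−1 = (0, -135, +1.07); 3−1 = (20, -35, +0.40).
Solve a·Δx + b·Δy = Δh: det = 0·(-35) − 20·(-135) = 2700.
∂h/∂x = [(+1.07)·(-35) − (+0.40)·(-135)] / 2700 = +0.006130
∂h/∂y = [0·(+0.40) − 20·(+1.07)] / 2700 = -0.007926
|∇h| = √(0.006130² + -0.007926²) = 0.01002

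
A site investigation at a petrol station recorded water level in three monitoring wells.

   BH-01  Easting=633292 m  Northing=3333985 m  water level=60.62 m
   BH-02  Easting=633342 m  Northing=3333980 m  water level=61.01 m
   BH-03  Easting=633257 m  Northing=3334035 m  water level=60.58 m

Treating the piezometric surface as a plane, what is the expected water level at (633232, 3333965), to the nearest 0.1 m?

Taking BH-01 as reference: BH-02−BH-01 = (50, -5, +0.39); BH-03−BH-01 = (-35, 50, -0.04).
Solve a·Δx + b·Δy = Δh: det = 50·50 − (-35)·(-5) = 2325.
∂h/∂x = [(+0.39)·50 − (-0.04)·(-5)] / 2325 = +0.008301
∂h/∂y = [50·(-0.04) − (-35)·(+0.39)] / 2325 = +0.005011
h(633232, 3333965) = 60.62 + (+0.008301)·(-60) + (+0.005011)·(-20) = 60.62 -0.498 -0.100 = 60.022 m.

60.0 m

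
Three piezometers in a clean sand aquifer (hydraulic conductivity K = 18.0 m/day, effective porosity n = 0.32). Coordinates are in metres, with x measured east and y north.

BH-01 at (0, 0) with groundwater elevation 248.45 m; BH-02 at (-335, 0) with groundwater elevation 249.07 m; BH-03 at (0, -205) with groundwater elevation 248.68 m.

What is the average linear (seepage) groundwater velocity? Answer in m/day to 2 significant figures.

0.12 m/day

∂h/∂x = (249.07 − 248.45) / (-335 − 0) = -0.001851
∂h/∂y = (248.68 − 248.45) / (-205 − 0) = -0.001122
|∇h| = √(-0.001851² + -0.001122²) = 0.002165
Seepage velocity v = K·i/n = 18.0 × 0.002165 / 0.32 = 0.1218 m/day.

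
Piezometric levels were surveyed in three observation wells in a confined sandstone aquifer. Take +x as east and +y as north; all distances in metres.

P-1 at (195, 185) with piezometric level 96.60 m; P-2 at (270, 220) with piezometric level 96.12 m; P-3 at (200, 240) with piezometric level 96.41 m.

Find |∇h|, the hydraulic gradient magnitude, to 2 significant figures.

0.0058

Differences from P-1: to P-2 (Δx, Δy, Δh) = (75, 35, -0.48); to P-3 = (5, 55, -0.19).
Determinant of the coordinate differences = 75·55 − 5·35 = 3950.
∂h/∂x = [(-0.48)·55 − (-0.19)·35] / 3950 = -0.005000
∂h/∂y = [75·(-0.19) − 5·(-0.48)] / 3950 = -0.003000
|∇h| = √(-0.005000² + -0.003000²) = 0.005831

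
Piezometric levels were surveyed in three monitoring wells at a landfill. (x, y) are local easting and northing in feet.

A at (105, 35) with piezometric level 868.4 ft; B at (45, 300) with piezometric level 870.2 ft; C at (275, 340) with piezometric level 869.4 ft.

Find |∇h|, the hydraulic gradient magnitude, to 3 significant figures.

0.00731

Differences from A: to B (Δx, Δy, Δh) = (-60, 265, +1.8); to C = (170, 305, +1.0).
Determinant of the coordinate differences = (-60)·305 − 170·265 = -63350.
∂h/∂x = [(+1.8)·305 − (+1.0)·265] / -63350 = -0.004483
∂h/∂y = [(-60)·(+1.0) − 170·(+1.8)] / -63350 = +0.005777
|∇h| = √(-0.004483² + 0.005777²) = 0.007312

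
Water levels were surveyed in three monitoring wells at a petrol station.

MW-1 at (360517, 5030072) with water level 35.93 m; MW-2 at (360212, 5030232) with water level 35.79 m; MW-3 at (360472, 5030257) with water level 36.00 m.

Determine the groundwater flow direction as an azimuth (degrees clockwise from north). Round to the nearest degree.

233°

Three-point gradient (reference MW-1): Δ to MW-2 = (-305, 160, -0.14), Δ to MW-3 = (-45, 185, +0.07).
∂h/∂x = +0.0007537, ∂h/∂y = +0.0005617 (det = -49225).
Flow direction (−∇h) has components (-0.0007537 E, -0.0005617 N).
Azimuth = atan2(E, N) = atan2(-0.0007537, -0.0005617) = 233.3° ≈ 233°.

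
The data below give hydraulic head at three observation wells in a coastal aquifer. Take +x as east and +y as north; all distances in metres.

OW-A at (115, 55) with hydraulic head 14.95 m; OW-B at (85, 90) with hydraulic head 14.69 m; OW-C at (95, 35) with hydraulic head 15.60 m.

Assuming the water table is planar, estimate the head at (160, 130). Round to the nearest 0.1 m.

12.9 m

Three-point gradient (reference OW-A): Δ to OW-B = (-30, 35, -0.26), Δ to OW-C = (-20, -20, +0.65).
∂h/∂x = -0.01350, ∂h/∂y = -0.01900 (det = 1300).
h(160, 130) = 14.95 + (-0.01350)·(45) + (-0.01900)·(75) = 14.95 -0.608 -1.425 = 12.918 m.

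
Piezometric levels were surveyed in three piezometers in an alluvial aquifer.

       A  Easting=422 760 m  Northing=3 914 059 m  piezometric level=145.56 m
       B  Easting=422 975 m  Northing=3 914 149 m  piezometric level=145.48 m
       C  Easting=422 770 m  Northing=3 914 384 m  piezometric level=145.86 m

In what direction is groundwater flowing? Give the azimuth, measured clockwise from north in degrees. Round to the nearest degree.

141°

Taking A as reference: B−A = (215, 90, -0.08); C−A = (10, 325, +0.30).
Determinant of the coordinate differences = 215·325 − 10·90 = 68975.
∂h/∂x = [(-0.08)·325 − (+0.30)·90] / 68975 = -0.0007684
∂h/∂y = [215·(+0.30) − 10·(-0.08)] / 68975 = +0.0009467
Flow direction (−∇h) has components (+0.0007684 E, -0.0009467 N).
Azimuth = atan2(E, N) = atan2(+0.0007684, -0.0009467) = 140.9° ≈ 141°.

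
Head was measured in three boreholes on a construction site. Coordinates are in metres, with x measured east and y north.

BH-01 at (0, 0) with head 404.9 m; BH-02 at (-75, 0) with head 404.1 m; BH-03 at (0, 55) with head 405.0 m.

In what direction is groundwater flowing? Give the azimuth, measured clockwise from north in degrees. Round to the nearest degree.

260°

∂h/∂x = (404.1 − 404.9) / (-75 − 0) = +0.01067
∂h/∂y = (405.0 − 404.9) / (55 − 0) = +0.001818
Flow direction (−∇h) has components (-0.01067 E, -0.001818 N).
Azimuth = atan2(E, N) = atan2(-0.01067, -0.001818) = 260.3° ≈ 260°.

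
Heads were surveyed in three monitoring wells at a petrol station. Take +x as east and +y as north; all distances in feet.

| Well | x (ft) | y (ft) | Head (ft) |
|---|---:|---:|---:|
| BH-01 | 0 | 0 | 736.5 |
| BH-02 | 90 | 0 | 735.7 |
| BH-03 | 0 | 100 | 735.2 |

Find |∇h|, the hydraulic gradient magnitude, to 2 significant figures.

∂h/∂x = (735.7 − 736.5) / (90 − 0) = -0.008889
∂h/∂y = (735.2 − 736.5) / (100 − 0) = -0.01300
|∇h| = √(-0.008889² + -0.01300²) = 0.01575

0.016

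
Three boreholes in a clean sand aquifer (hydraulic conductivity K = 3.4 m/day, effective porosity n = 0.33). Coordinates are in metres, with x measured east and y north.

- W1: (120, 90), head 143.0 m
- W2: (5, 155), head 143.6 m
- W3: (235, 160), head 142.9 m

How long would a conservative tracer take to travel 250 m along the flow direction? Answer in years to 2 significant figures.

14 years

With h = a·x + b·y + c and W1 as origin, the differences give:
  (-115)·a + 65·b = +0.6
  115·a + 70·b = -0.1
Eliminate b (×70 and ×65, subtract): -15525·a = 48.50 → a = ∂h/∂x = -0.003124
Back-substitute: b = ∂h/∂y = +0.003704.
|∇h| = √(-0.003124² + 0.003704²) = 0.004846
Seepage velocity v = K·i/n = 3.4 × 0.004846 / 0.33 = 0.04993 m/day.
t = 250 / 0.04993 = 5007 days = 13.7 years.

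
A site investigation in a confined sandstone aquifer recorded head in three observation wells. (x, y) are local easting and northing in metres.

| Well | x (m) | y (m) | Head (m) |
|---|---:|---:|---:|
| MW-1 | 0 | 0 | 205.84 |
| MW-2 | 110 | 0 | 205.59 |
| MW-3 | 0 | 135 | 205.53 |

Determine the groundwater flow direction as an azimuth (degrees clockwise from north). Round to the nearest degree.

045°

∂h/∂x = (205.59 − 205.84) / (110 − 0) = -0.002273
∂h/∂y = (205.53 − 205.84) / (135 − 0) = -0.002296
Flow direction (−∇h) has components (+0.002273 E, +0.002296 N).
Azimuth = atan2(E, N) = atan2(+0.002273, +0.002296) = 44.7° ≈ 045°.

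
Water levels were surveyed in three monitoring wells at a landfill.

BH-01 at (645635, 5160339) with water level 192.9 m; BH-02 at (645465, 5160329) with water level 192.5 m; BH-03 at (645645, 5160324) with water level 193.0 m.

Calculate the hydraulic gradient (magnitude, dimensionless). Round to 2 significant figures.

With h = a·x + b·y + c and BH-01 as origin, the differences give:
  (-170)·a + (-10)·b = -0.4
  10·a + (-15)·b = +0.1
Eliminate b (×(-15) and ×(-10), subtract): 2650·a = 7.00 → a = ∂h/∂x = +0.002642
Back-substitute: b = ∂h/∂y = -0.004906.
|∇h| = √(0.002642² + -0.004906²) = 0.005572

0.0056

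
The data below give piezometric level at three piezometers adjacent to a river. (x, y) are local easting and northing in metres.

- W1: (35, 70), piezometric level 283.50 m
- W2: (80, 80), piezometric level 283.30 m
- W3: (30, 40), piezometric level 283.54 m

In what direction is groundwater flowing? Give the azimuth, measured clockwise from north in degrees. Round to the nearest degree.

082°

Three-point gradient (reference W1): Δ to W2 = (45, 10, -0.20), Δ to W3 = (-5, -30, +0.04).
∂h/∂x = -0.004308, ∂h/∂y = -0.0006154 (det = -1300).
Flow direction (−∇h) has components (+0.004308 E, +0.0006154 N).
Azimuth = atan2(E, N) = atan2(+0.004308, +0.0006154) = 81.9° ≈ 082°.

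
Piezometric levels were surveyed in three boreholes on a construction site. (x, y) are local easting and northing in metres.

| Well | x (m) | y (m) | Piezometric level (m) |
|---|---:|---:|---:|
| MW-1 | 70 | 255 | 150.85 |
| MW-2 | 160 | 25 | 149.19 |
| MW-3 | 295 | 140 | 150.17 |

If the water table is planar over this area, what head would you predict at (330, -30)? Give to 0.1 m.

148.9 m

Three-point gradient (reference MW-1): Δ to MW-2 = (90, -230, -1.66), Δ to MW-3 = (225, -115, -0.68).
∂h/∂x = +0.0008333, ∂h/∂y = +0.007543 (det = 41400).
h(330, -30) = 150.85 + (+0.0008333)·(260) + (+0.007543)·(-285) = 150.85 +0.217 -2.150 = 148.917 m.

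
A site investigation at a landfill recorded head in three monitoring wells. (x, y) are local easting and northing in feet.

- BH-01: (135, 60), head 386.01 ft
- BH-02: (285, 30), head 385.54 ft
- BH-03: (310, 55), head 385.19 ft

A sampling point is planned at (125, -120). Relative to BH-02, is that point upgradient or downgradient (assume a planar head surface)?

Differences from BH-01: to BH-02 (Δx, Δy, Δh) = (150, -30, -0.47); to BH-03 = (175, -5, -0.82).
Determinant of the coordinate differences = 150·(-5) − 175·(-30) = 4500.
∂h/∂x = [(-0.47)·(-5) − (-0.82)·(-30)] / 4500 = -0.004944
∂h/∂y = [150·(-0.82) − 175·(-0.47)] / 4500 = -0.009056
Head at (125, -120) = 386.01 + (-0.004944)·(-10) + (-0.009056)·(-180) = 387.69 ft.
That is higher than the 385.54 ft at BH-02, so the point is upgradient.

upgradient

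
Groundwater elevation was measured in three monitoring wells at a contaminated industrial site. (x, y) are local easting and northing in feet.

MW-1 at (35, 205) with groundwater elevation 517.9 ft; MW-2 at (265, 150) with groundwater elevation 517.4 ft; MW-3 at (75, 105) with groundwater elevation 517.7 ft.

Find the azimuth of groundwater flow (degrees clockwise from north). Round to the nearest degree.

With h = a·x + b·y + c and MW-1 as origin, the differences give:
  230·a + (-55)·b = -0.5
  40·a + (-100)·b = -0.2
Eliminate b (×(-100) and ×(-55), subtract): -20800·a = 39.00 → a = ∂h/∂x = -0.001875
Back-substitute: b = ∂h/∂y = +0.001250.
Flow direction (−∇h) has components (+0.001875 E, -0.001250 N).
Azimuth = atan2(E, N) = atan2(+0.001875, -0.001250) = 123.7° ≈ 124°.

124°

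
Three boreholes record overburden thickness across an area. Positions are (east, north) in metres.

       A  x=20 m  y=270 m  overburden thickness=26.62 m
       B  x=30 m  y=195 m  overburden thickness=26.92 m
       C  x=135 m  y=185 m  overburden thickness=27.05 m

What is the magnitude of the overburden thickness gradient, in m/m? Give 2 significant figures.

Three-point gradient (reference A): Δ to B = (10, -75, +0.30), Δ to C = (115, -85, +0.43).
∂d/∂x = +0.0008682, ∂d/∂y = -0.003884 (det = 7775).
|∇f| = √(0.0008682² + -0.003884²) = 0.00398 m/m

0.0040 m/m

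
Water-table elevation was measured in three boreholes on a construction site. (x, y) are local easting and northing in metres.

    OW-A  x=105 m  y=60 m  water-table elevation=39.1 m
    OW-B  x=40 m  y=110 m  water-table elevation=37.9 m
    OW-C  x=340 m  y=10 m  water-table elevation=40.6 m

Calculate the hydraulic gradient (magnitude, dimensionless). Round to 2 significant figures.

Three-point gradient (reference OW-A): Δ to OW-B = (-65, 50, -1.2), Δ to OW-C = (235, -50, +1.5).
∂h/∂x = +0.001765, ∂h/∂y = -0.02171 (det = -8500).
|∇h| = √(0.001765² + -0.02171²) = 0.02178

0.022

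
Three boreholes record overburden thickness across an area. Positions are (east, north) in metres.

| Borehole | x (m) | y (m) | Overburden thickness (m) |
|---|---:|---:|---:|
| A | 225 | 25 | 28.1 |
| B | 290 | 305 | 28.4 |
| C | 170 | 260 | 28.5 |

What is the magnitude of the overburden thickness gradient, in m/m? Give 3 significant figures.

Taking A as reference: B−A = (65, 280, +0.3); C−A = (-55, 235, +0.4).
Determinant of the coordinate differences = 65·235 − (-55)·280 = 30675.
∂d/∂x = [(+0.3)·235 − (+0.4)·280] / 30675 = -0.001353
∂d/∂y = [65·(+0.4) − (-55)·(+0.3)] / 30675 = +0.001385
|∇f| = √(-0.001353² + 0.001385²) = 0.001936 m/m

0.00194 m/m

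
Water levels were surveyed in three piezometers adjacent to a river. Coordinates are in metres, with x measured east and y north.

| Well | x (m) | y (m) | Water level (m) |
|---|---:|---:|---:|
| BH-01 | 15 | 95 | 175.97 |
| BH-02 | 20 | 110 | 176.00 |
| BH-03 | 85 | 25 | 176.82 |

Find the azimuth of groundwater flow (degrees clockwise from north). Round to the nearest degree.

278°

Three-point gradient (reference BH-01): Δ to BH-02 = (5, 15, +0.03), Δ to BH-03 = (70, -70, +0.85).
∂h/∂x = +0.01061, ∂h/∂y = -0.001536 (det = -1400).
Flow direction (−∇h) has components (-0.01061 E, +0.001536 N).
Azimuth = atan2(E, N) = atan2(-0.01061, +0.001536) = 278.2° ≈ 278°.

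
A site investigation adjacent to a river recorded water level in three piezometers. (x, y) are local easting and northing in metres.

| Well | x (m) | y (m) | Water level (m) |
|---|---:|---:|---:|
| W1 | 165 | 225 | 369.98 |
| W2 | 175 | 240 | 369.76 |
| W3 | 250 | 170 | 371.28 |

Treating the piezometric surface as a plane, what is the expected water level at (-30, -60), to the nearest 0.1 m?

374.1 m

Differences from W1: to W2 (Δx, Δy, Δh) = (10, 15, -0.22); to W3 = (85, -55, +1.30).
Determinant of the coordinate differences = 10·(-55) − 85·15 = -1825.
∂h/∂x = [(-0.22)·(-55) − (+1.30)·15] / -1825 = +0.004055
∂h/∂y = [10·(+1.30) − 85·(-0.22)] / -1825 = -0.01737
h(-30, -60) = 369.98 + (+0.004055)·(-195) + (-0.01737)·(-285) = 369.98 -0.791 +4.950 = 374.140 m.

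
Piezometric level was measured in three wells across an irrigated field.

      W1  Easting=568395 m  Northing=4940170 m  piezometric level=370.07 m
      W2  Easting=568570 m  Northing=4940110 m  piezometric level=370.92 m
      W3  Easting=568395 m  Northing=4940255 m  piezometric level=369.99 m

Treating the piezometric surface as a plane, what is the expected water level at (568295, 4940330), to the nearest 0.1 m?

369.5 m

Three-point gradient (reference W1): Δ to W2 = (175, -60, +0.85), Δ to W3 = (0, 85, -0.08).
∂h/∂x = +0.004534, ∂h/∂y = -0.0009412 (det = 14875).
h(568295, 4940330) = 370.07 + (+0.004534)·(-100) + (-0.0009412)·(160) = 370.07 -0.453 -0.151 = 369.466 m.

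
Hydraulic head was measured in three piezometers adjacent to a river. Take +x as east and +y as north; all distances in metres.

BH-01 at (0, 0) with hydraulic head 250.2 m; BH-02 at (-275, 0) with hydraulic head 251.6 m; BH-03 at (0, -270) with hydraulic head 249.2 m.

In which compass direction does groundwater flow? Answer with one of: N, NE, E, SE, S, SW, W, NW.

SE

∂h/∂x = (251.6 − 250.2) / (-275 − 0) = -0.005091
∂h/∂y = (249.2 − 250.2) / (-270 − 0) = +0.003704
Flow = −∇h = (+0.005091 east, -0.003704 north), which points southeast.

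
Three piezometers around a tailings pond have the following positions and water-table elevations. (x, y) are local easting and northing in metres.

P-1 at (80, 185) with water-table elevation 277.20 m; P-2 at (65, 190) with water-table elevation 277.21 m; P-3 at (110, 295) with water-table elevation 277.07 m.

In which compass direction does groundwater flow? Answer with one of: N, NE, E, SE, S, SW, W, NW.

NE

With h = a·x + b·y + c and P-1 as origin, the differences give:
  (-15)·a + 5·b = +0.01
  30·a + 110·b = -0.13
Eliminate b (×110 and ×5, subtract): -1800·a = 1.750 → a = ∂h/∂x = -0.0009722
Back-substitute: b = ∂h/∂y = -0.0009167.
Flow = −∇h = (+0.0009722 east, +0.0009167 north), which points northeast.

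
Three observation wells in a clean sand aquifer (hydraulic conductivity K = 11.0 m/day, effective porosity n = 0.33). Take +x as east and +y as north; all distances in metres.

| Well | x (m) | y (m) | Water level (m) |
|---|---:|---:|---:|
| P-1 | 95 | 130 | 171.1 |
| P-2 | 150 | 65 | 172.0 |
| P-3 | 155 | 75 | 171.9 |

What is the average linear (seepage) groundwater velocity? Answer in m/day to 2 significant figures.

0.39 m/day

Taking P-1 as reference: P-2−P-1 = (55, -65, +0.9); P-3−P-1 = (60, -55, +0.8).
Solve a·Δx + b·Δy = Δh: det = 55·(-55) − 60·(-65) = 875.
∂h/∂x = [(+0.9)·(-55) − (+0.8)·(-65)] / 875 = +0.002857
∂h/∂y = [55·(+0.8) − 60·(+0.9)] / 875 = -0.01143
|∇h| = √(0.002857² + -0.01143²) = 0.01178
Seepage velocity v = K·i/n = 11.0 × 0.01178 / 0.33 = 0.3927 m/day.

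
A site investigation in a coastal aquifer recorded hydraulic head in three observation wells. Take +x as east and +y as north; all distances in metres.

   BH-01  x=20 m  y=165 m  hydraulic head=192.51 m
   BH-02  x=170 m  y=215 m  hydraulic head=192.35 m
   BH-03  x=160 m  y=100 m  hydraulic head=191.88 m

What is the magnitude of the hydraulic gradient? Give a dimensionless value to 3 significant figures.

With h = a·x + b·y + c and BH-01 as origin, the differences give:
  150·a + 50·b = -0.16
  140·a + (-65)·b = -0.63
Eliminate b (×(-65) and ×50, subtract): -16750·a = 41.900 → a = ∂h/∂x = -0.002501
Back-substitute: b = ∂h/∂y = +0.004304.
|∇h| = √(-0.002501² + 0.004304²) = 0.004978

0.00498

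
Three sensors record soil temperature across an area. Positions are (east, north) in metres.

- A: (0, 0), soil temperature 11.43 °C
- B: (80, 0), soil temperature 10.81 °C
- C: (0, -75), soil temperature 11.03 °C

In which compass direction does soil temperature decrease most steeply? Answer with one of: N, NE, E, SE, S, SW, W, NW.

∂T/∂x = (10.81 − 11.43) / (80 − 0) = -0.007750
∂T/∂y = (11.03 − 11.43) / (-75 − 0) = +0.005333
Steepest decrease is along −∇f = (+0.007750 E, -0.005333 N) → southeast.

SE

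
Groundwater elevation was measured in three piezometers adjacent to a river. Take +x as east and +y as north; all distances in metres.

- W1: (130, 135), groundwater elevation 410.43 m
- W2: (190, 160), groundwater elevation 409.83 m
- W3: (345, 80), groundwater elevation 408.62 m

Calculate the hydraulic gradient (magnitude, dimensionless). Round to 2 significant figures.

0.0093

Differences from W1: to W2 (Δx, Δy, Δh) = (60, 25, -0.60); to W3 = (215, -55, -1.81).
Determinant of the coordinate differences = 60·(-55) − 215·25 = -8675.
∂h/∂x = [(-0.60)·(-55) − (-1.81)·25] / -8675 = -0.009020
∂h/∂y = [60·(-1.81) − 215·(-0.60)] / -8675 = -0.002352
|∇h| = √(-0.009020² + -0.002352²) = 0.009322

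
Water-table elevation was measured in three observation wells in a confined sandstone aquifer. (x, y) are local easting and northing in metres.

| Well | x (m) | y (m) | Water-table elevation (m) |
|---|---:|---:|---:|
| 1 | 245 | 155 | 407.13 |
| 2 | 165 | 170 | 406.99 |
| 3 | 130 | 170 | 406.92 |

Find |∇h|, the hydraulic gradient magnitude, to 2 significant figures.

0.0024

Three-point gradient (reference 1): Δ to 2 = (-80, 15, -0.14), Δ to 3 = (-115, 15, -0.21).
∂h/∂x = +0.002000, ∂h/∂y = +0.001333 (det = 525).
|∇h| = √(0.002000² + 0.001333²) = 0.002404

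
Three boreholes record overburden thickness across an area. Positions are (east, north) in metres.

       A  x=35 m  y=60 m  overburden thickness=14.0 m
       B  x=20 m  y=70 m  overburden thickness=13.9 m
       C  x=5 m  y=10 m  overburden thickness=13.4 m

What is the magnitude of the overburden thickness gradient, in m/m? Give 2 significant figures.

With d = a·x + b·y + c and A as origin, the differences give:
  (-15)·a + 10·b = -0.1
  (-30)·a + (-50)·b = -0.6
Eliminate b (×(-50) and ×10, subtract): 1050·a = 11.00 → a = ∂d/∂x = +0.01048
Back-substitute: b = ∂d/∂y = +0.005714.
|∇f| = √(0.01048² + 0.005714²) = 0.01194 m/m

0.012 m/m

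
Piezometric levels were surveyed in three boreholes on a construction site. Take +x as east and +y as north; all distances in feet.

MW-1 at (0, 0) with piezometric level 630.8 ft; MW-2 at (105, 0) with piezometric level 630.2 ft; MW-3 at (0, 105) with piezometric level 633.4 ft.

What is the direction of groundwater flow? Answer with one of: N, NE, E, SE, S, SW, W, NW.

∂h/∂x = (630.2 − 630.8) / (105 − 0) = -0.005714
∂h/∂y = (633.4 − 630.8) / (105 − 0) = +0.02476
Flow = −∇h = (+0.005714 east, -0.02476 north), which points south.

S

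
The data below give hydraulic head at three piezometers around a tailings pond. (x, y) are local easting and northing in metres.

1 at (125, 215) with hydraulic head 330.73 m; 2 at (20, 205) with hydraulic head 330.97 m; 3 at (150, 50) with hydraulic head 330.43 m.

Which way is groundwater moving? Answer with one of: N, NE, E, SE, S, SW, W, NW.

SE

With h = a·x + b·y + c and 1 as origin, the differences give:
  (-105)·a + (-10)·b = +0.24
  25·a + (-165)·b = -0.30
Eliminate b (×(-165) and ×(-10), subtract): 17575·a = -42.600 → a = ∂h/∂x = -0.002424
Back-substitute: b = ∂h/∂y = +0.001451.
Flow = −∇h = (+0.002424 east, -0.001451 north), which points southeast.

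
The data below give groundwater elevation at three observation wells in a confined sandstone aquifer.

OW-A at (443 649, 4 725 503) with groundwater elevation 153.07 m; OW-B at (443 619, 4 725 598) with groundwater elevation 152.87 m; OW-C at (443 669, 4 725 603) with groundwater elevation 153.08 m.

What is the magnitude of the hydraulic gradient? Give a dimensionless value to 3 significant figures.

0.00434

With h = a·x + b·y + c and OW-A as origin, the differences give:
  (-30)·a + 95·b = -0.20
  20·a + 100·b = +0.01
Eliminate b (×100 and ×95, subtract): -4900·a = -20.950 → a = ∂h/∂x = +0.004276
Back-substitute: b = ∂h/∂y = -0.0007551.
|∇h| = √(0.004276² + -0.0007551²) = 0.004342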